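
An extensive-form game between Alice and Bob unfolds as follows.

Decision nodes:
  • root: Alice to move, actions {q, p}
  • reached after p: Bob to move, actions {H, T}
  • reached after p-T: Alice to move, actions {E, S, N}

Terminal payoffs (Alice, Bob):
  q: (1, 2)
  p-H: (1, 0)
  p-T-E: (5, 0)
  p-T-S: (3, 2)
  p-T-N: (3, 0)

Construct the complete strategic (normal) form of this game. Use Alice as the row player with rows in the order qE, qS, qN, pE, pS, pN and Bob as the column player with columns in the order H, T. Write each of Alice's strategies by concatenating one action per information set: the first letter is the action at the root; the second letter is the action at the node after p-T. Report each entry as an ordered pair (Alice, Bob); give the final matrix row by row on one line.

            H        T
  qE    (1,2)    (1,2)
  qS    (1,2)    (1,2)
  qN    (1,2)    (1,2)
  pE    (1,0)    (5,0)
  pS    (1,0)    (3,2)
  pN    (1,0)    (3,0)

qE: (1,2) (1,2) | qS: (1,2) (1,2) | qN: (1,2) (1,2) | pE: (1,0) (5,0) | pS: (1,0) (3,2) | pN: (1,0) (3,0)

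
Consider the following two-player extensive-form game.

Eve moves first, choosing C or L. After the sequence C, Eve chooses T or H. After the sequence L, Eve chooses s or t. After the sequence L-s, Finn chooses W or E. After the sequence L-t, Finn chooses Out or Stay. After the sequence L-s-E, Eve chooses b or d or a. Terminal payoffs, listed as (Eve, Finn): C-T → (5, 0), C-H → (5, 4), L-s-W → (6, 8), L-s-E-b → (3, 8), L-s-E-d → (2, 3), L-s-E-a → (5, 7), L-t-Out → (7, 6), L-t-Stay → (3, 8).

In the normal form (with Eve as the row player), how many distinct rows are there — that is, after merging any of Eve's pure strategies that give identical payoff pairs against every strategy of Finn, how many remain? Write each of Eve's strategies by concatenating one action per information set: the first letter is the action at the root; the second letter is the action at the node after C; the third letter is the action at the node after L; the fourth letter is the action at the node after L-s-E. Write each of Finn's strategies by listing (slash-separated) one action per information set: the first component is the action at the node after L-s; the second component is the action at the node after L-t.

6

Eve has 24 pure strategies: CTsb, CTsd, CTsa, CTtb, CTtd, CTta, CHsb, CHsd, CHsa, CHtb, CHtd, CHta, LTsb, LTsd, LTsa, LTtb, LTtd, LTta, LHsb, LHsd, LHsa, LHtb, LHtd, LHta. Columns: W/Out, W/Stay, E/Out, E/Stay.
{CTsb, CTsd, CTsa, CTtb, CTtd, CTta} → row (5,0) (5,0) (5,0) (5,0)
{CHsb, CHsd, CHsa, CHtb, CHtd, CHta} → row (5,4) (5,4) (5,4) (5,4)
{LTsb, LHsb} → row (6,8) (6,8) (3,8) (3,8)
{LTsd, LHsd} → row (6,8) (6,8) (2,3) (2,3)
{LTsa, LHsa} → row (6,8) (6,8) (5,7) (5,7)
{LTtb, LTtd, LTta, LHtb, LHtd, LHta} → row (7,6) (3,8) (7,6) (3,8)
That's 6 distinct rows out of 24 strategies.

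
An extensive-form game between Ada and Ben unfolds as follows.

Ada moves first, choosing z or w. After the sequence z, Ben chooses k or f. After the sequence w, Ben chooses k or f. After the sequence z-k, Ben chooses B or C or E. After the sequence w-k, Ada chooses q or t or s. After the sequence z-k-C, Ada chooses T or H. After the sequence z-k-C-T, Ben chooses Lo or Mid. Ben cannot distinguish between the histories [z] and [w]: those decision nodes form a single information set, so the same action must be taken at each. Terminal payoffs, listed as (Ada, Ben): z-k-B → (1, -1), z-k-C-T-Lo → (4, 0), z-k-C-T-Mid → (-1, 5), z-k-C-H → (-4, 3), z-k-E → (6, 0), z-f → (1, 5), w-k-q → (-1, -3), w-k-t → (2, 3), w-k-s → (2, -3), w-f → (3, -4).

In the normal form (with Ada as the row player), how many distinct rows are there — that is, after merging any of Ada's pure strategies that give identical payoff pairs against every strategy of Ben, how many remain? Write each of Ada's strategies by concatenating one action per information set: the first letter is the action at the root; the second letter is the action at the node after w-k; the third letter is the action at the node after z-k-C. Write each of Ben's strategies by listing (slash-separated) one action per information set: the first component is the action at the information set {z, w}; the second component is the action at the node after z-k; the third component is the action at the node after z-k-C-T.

Ada has 12 pure strategies: zqT, zqH, ztT, ztH, zsT, zsH, wqT, wqH, wtT, wtH, wsT, wsH. Columns: k/B/Lo, k/B/Mid, k/C/Lo, k/C/Mid, k/E/Lo, k/E/Mid, f/B/Lo, f/B/Mid, f/C/Lo, f/C/Mid, f/E/Lo, f/E/Mid.
{zqT, ztT, zsT} → row (1,-1) (1,-1) (4,0) (-1,5) (6,0) (6,0) (1,5) (1,5) (1,5) (1,5) (1,5) (1,5)
{zqH, ztH, zsH} → row (1,-1) (1,-1) (-4,3) (-4,3) (6,0) (6,0) (1,5) (1,5) (1,5) (1,5) (1,5) (1,5)
{wqT, wqH} → row (-1,-3) (-1,-3) (-1,-3) (-1,-3) (-1,-3) (-1,-3) (3,-4) (3,-4) (3,-4) (3,-4) (3,-4) (3,-4)
{wtT, wtH} → row (2,3) (2,3) (2,3) (2,3) (2,3) (2,3) (3,-4) (3,-4) (3,-4) (3,-4) (3,-4) (3,-4)
{wsT, wsH} → row (2,-3) (2,-3) (2,-3) (2,-3) (2,-3) (2,-3) (3,-4) (3,-4) (3,-4) (3,-4) (3,-4) (3,-4)
That's 5 distinct rows out of 12 strategies.

5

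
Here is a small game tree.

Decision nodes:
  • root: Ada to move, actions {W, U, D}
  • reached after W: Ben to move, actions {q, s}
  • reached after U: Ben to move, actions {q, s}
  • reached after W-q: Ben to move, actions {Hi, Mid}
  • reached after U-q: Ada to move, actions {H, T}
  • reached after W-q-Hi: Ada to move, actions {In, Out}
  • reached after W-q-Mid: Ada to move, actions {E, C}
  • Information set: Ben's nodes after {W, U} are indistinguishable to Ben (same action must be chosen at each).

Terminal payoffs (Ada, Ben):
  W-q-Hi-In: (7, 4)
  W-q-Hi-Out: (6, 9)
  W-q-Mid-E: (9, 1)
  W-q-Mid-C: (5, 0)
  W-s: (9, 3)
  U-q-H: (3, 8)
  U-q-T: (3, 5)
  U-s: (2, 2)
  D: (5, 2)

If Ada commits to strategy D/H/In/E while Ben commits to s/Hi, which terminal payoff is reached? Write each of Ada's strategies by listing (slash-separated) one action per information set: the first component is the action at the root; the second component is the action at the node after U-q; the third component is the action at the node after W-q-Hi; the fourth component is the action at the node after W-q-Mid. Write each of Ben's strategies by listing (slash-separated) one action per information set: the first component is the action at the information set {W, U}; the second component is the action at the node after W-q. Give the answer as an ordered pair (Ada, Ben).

(5, 2)

Trace the play path from the root:
  Ada plays D
→ terminal payoff (5, 2).
(Ada's choice at the node after U-q is never reached on this path, so it doesn't affect the outcome.)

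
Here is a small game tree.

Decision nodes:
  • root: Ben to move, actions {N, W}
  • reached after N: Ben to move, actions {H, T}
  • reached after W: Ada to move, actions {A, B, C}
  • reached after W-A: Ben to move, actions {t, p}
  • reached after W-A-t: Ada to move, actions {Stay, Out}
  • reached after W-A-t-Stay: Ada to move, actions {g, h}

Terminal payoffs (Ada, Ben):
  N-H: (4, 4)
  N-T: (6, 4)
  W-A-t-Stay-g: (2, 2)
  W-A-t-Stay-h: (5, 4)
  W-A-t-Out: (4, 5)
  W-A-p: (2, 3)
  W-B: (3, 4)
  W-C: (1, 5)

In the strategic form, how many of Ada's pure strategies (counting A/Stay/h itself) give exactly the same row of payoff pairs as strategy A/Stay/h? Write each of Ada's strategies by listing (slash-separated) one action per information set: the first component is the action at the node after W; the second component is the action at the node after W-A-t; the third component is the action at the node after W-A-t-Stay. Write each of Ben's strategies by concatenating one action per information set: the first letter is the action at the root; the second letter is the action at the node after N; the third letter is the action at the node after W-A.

Row for A/Stay/h (columns NHt, NHp, NTt, NTp, WHt, WHp, WTt, WTp): (4,4) (4,4) (6,4) (6,4) (5,4) (2,3) (5,4) (2,3).
Every one of Ada's information sets is on the play path for some reply by Ben when Ada follows A/Stay/h.
Changing the action at any of them therefore changes at least one column, so only A/Stay/h itself gives this row.

1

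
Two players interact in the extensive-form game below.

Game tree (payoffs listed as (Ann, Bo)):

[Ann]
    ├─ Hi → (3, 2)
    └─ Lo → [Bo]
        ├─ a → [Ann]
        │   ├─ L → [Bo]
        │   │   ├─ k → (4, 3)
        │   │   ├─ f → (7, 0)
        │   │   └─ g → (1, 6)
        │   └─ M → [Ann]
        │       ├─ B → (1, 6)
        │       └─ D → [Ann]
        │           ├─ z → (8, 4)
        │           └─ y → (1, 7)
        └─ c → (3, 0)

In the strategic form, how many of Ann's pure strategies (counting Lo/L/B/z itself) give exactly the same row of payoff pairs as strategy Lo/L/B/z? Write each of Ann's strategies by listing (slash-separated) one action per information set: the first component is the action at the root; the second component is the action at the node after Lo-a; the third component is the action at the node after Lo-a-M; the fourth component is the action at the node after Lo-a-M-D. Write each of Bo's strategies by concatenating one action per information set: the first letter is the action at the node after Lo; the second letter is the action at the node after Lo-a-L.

Row for Lo/L/B/z (columns ak, af, ag, ck, cf, cg): (4,3) (7,0) (1,6) (3,0) (3,0) (3,0).
Under Lo/L/B/z, Ann's choice at the node after Lo-a-M and at the node after Lo-a-M-D can never be reached regardless of what Bo does, so varying those choices leaves every outcome unchanged.
Holding the reachable choices fixed and varying the unreachable ones freely already gives 2 × 2 = 4 equivalent strategies.
No other strategy reproduces this row, so those 4 are the full class: Lo/L/B/z, Lo/L/B/y, Lo/L/D/z, Lo/L/D/y.

4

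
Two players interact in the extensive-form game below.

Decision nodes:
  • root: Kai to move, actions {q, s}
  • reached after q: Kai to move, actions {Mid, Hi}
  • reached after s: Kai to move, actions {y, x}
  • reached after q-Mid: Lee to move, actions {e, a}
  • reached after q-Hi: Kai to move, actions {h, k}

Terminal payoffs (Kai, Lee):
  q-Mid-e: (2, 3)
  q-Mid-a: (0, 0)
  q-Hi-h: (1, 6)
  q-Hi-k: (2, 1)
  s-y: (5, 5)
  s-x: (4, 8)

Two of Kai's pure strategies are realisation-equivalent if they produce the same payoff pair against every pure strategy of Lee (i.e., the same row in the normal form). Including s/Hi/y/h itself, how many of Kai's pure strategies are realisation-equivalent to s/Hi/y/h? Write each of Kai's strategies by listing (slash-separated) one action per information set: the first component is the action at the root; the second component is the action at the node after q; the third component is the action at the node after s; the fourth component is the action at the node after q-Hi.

4

Row for s/Hi/y/h (columns e, a): (5,5) (5,5).
Under s/Hi/y/h, Kai's choice at the node after q and at the node after q-Hi can never be reached regardless of what Lee does, so varying those choices leaves every outcome unchanged.
Holding the reachable choices fixed and varying the unreachable ones freely already gives 2 × 2 = 4 equivalent strategies.
No other strategy reproduces this row, so those 4 are the full class: s/Mid/y/h, s/Mid/y/k, s/Hi/y/h, s/Hi/y/k.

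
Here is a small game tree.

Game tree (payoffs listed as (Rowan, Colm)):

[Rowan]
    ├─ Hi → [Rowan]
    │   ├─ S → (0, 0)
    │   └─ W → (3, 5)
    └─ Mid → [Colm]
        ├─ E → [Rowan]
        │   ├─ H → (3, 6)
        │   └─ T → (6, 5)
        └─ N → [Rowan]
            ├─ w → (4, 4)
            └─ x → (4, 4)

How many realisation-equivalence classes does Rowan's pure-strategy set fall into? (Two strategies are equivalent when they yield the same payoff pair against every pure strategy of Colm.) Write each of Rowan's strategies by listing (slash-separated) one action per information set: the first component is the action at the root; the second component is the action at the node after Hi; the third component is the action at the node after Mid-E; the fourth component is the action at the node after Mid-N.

4

Rowan has 16 pure strategies: Hi/S/H/w, Hi/S/H/x, Hi/S/T/w, Hi/S/T/x, Hi/W/H/w, Hi/W/H/x, Hi/W/T/w, Hi/W/T/x, Mid/S/H/w, Mid/S/H/x, Mid/S/T/w, Mid/S/T/x, Mid/W/H/w, Mid/W/H/x, Mid/W/T/w, Mid/W/T/x. Columns: E, N.
{Hi/S/H/w, Hi/S/H/x, Hi/S/T/w, Hi/S/T/x} → row (0,0) (0,0)
{Hi/W/H/w, Hi/W/H/x, Hi/W/T/w, Hi/W/T/x} → row (3,5) (3,5)
{Mid/S/H/w, Mid/S/H/x, Mid/W/H/w, Mid/W/H/x} → row (3,6) (4,4)
{Mid/S/T/w, Mid/S/T/x, Mid/W/T/w, Mid/W/T/x} → row (6,5) (4,4)
That's 4 distinct rows out of 16 strategies.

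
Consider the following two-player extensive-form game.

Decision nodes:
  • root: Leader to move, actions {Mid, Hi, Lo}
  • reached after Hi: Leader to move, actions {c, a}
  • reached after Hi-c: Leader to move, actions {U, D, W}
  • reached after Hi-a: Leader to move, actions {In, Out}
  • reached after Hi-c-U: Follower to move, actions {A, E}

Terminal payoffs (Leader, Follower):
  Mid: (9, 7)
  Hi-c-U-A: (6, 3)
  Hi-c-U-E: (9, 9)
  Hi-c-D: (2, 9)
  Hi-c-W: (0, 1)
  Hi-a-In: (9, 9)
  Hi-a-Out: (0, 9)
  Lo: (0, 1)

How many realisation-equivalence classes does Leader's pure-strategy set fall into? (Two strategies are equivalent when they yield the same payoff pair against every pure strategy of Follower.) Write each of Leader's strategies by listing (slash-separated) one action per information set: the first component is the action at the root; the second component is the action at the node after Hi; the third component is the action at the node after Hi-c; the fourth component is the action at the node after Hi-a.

6

Leader has 36 pure strategies: Mid/c/U/In, Mid/c/U/Out, Mid/c/D/In, Mid/c/D/Out, Mid/c/W/In, Mid/c/W/Out, Mid/a/U/In, Mid/a/U/Out, Mid/a/D/In, Mid/a/D/Out, Mid/a/W/In, Mid/a/W/Out, Hi/c/U/In, Hi/c/U/Out, Hi/c/D/In, Hi/c/D/Out, Hi/c/W/In, Hi/c/W/Out, Hi/a/U/In, Hi/a/U/Out, Hi/a/D/In, Hi/a/D/Out, Hi/a/W/In, Hi/a/W/Out, Lo/c/U/In, Lo/c/U/Out, Lo/c/D/In, Lo/c/D/Out, Lo/c/W/In, Lo/c/W/Out, Lo/a/U/In, Lo/a/U/Out, Lo/a/D/In, Lo/a/D/Out, Lo/a/W/In, Lo/a/W/Out. Columns: A, E.
{Mid/c/U/In, Mid/c/U/Out, Mid/c/D/In, Mid/c/D/Out, Mid/c/W/In, Mid/c/W/Out, Mid/a/U/In, Mid/a/U/Out, Mid/a/D/In, Mid/a/D/Out, Mid/a/W/In, Mid/a/W/Out} → row (9,7) (9,7)
{Hi/c/U/In, Hi/c/U/Out} → row (6,3) (9,9)
{Hi/c/D/In, Hi/c/D/Out} → row (2,9) (2,9)
{Hi/c/W/In, Hi/c/W/Out, Lo/c/U/In, Lo/c/U/Out, Lo/c/D/In, Lo/c/D/Out, Lo/c/W/In, Lo/c/W/Out, Lo/a/U/In, Lo/a/U/Out, Lo/a/D/In, Lo/a/D/Out, Lo/a/W/In, Lo/a/W/Out} → row (0,1) (0,1)
{Hi/a/U/In, Hi/a/D/In, Hi/a/W/In} → row (9,9) (9,9)
{Hi/a/U/Out, Hi/a/D/Out, Hi/a/W/Out} → row (0,9) (0,9)
That's 6 distinct rows out of 36 strategies.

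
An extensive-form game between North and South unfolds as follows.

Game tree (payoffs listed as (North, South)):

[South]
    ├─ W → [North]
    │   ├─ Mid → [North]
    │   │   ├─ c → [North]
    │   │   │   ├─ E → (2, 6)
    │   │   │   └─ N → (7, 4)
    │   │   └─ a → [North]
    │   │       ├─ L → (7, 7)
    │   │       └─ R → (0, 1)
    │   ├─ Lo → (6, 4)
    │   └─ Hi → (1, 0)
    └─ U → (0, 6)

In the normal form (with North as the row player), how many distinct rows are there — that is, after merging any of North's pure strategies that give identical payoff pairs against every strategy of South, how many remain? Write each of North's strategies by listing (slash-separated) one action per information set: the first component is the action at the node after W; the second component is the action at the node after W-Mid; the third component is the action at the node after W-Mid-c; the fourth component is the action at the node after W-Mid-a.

North has 24 pure strategies: Mid/c/E/L, Mid/c/E/R, Mid/c/N/L, Mid/c/N/R, Mid/a/E/L, Mid/a/E/R, Mid/a/N/L, Mid/a/N/R, Lo/c/E/L, Lo/c/E/R, Lo/c/N/L, Lo/c/N/R, Lo/a/E/L, Lo/a/E/R, Lo/a/N/L, Lo/a/N/R, Hi/c/E/L, Hi/c/E/R, Hi/c/N/L, Hi/c/N/R, Hi/a/E/L, Hi/a/E/R, Hi/a/N/L, Hi/a/N/R. Columns: W, U.
{Mid/c/E/L, Mid/c/E/R} → row (2,6) (0,6)
{Mid/c/N/L, Mid/c/N/R} → row (7,4) (0,6)
{Mid/a/E/L, Mid/a/N/L} → row (7,7) (0,6)
{Mid/a/E/R, Mid/a/N/R} → row (0,1) (0,6)
{Lo/c/E/L, Lo/c/E/R, Lo/c/N/L, Lo/c/N/R, Lo/a/E/L, Lo/a/E/R, Lo/a/N/L, Lo/a/N/R} → row (6,4) (0,6)
{Hi/c/E/L, Hi/c/E/R, Hi/c/N/L, Hi/c/N/R, Hi/a/E/L, Hi/a/E/R, Hi/a/N/L, Hi/a/N/R} → row (1,0) (0,6)
That's 6 distinct rows out of 24 strategies.

6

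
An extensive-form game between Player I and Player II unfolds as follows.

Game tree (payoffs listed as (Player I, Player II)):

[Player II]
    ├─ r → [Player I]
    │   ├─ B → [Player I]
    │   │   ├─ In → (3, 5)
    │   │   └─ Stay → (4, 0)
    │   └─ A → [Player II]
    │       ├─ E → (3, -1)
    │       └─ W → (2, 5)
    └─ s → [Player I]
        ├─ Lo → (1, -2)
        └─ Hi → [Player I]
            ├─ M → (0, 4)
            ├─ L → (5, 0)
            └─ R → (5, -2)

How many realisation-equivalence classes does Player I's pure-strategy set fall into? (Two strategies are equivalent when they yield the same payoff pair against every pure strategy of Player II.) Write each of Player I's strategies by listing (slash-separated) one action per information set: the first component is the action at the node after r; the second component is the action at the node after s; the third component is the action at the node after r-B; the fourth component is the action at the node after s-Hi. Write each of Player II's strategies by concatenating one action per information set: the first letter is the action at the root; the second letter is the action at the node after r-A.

Player I has 24 pure strategies: B/Lo/In/M, B/Lo/In/L, B/Lo/In/R, B/Lo/Stay/M, B/Lo/Stay/L, B/Lo/Stay/R, B/Hi/In/M, B/Hi/In/L, B/Hi/In/R, B/Hi/Stay/M, B/Hi/Stay/L, B/Hi/Stay/R, A/Lo/In/M, A/Lo/In/L, A/Lo/In/R, A/Lo/Stay/M, A/Lo/Stay/L, A/Lo/Stay/R, A/Hi/In/M, A/Hi/In/L, A/Hi/In/R, A/Hi/Stay/M, A/Hi/Stay/L, A/Hi/Stay/R. Columns: rE, rW, sE, sW.
{B/Lo/In/M, B/Lo/In/L, B/Lo/In/R} → row (3,5) (3,5) (1,-2) (1,-2)
{B/Lo/Stay/M, B/Lo/Stay/L, B/Lo/Stay/R} → row (4,0) (4,0) (1,-2) (1,-2)
{B/Hi/In/M} → row (3,5) (3,5) (0,4) (0,4)
{B/Hi/In/L} → row (3,5) (3,5) (5,0) (5,0)
{B/Hi/In/R} → row (3,5) (3,5) (5,-2) (5,-2)
{B/Hi/Stay/M} → row (4,0) (4,0) (0,4) (0,4)
{B/Hi/Stay/L} → row (4,0) (4,0) (5,0) (5,0)
{B/Hi/Stay/R} → row (4,0) (4,0) (5,-2) (5,-2)
{A/Lo/In/M, A/Lo/In/L, A/Lo/In/R, A/Lo/Stay/M, A/Lo/Stay/L, A/Lo/Stay/R} → row (3,-1) (2,5) (1,-2) (1,-2)
{A/Hi/In/M, A/Hi/Stay/M} → row (3,-1) (2,5) (0,4) (0,4)
{A/Hi/In/L, A/Hi/Stay/L} → row (3,-1) (2,5) (5,0) (5,0)
{A/Hi/In/R, A/Hi/Stay/R} → row (3,-1) (2,5) (5,-2) (5,-2)
That's 12 distinct rows out of 24 strategies.

12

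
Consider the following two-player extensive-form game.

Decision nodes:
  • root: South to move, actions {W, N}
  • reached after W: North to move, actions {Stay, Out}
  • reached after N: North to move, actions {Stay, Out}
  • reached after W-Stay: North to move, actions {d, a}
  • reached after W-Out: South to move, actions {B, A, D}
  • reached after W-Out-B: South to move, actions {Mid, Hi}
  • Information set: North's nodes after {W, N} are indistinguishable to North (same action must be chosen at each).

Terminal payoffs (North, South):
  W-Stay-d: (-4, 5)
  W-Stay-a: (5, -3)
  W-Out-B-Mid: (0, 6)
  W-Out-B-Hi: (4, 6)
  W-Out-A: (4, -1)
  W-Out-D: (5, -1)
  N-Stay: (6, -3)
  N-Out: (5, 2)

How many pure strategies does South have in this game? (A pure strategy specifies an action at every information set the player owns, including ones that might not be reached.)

12

South owns the root with actions {W, N} — two choices.
South owns the node after W-Out with actions {B, A, D} — three choices.
South owns the node after W-Out-B with actions {Mid, Hi} — two choices.
A pure strategy fixes one action at each information set independently, so the count is the product 2 × 3 × 2 = 12.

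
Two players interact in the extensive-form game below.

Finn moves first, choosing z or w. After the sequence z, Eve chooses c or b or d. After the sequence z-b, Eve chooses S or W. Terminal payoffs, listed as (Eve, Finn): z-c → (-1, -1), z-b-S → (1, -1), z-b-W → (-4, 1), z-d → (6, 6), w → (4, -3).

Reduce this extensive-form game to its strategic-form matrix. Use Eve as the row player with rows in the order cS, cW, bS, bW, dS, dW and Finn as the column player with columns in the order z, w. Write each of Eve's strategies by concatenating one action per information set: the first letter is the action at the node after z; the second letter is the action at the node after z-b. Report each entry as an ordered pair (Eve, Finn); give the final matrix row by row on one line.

cS: (-1,-1) (4,-3) | cW: (-1,-1) (4,-3) | bS: (1,-1) (4,-3) | bW: (-4,1) (4,-3) | dS: (6,6) (4,-3) | dW: (6,6) (4,-3)

Row cS: z→(-1,-1), w→(4,-3)
Row cW: z→(-1,-1), w→(4,-3)
Row bS: z→(1,-1), w→(4,-3)
Row bW: z→(-4,1), w→(4,-3)
Row dS: z→(6,6), w→(4,-3)
Row dW: z→(6,6), w→(4,-3)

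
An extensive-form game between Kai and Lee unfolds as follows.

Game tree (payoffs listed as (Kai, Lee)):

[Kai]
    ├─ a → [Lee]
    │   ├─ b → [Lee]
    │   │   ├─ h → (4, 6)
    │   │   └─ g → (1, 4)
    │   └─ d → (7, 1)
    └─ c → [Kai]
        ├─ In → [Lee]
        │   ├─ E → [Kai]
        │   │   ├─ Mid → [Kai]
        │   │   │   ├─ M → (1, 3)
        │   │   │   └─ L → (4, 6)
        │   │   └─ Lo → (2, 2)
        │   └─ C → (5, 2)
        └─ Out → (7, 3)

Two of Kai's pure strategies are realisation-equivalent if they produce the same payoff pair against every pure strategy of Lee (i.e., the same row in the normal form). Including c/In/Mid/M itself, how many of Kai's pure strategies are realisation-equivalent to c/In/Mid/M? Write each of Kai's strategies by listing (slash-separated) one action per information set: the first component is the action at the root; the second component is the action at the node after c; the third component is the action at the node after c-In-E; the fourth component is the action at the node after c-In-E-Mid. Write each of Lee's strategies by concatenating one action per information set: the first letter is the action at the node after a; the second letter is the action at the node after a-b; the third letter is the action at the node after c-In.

1

Row for c/In/Mid/M (columns bhE, bhC, bgE, bgC, dhE, dhC, dgE, dgC): (1,3) (5,2) (1,3) (5,2) (1,3) (5,2) (1,3) (5,2).
Every one of Kai's information sets is on the play path for some reply by Lee when Kai follows c/In/Mid/M.
Changing the action at any of them therefore changes at least one column, so only c/In/Mid/M itself gives this row.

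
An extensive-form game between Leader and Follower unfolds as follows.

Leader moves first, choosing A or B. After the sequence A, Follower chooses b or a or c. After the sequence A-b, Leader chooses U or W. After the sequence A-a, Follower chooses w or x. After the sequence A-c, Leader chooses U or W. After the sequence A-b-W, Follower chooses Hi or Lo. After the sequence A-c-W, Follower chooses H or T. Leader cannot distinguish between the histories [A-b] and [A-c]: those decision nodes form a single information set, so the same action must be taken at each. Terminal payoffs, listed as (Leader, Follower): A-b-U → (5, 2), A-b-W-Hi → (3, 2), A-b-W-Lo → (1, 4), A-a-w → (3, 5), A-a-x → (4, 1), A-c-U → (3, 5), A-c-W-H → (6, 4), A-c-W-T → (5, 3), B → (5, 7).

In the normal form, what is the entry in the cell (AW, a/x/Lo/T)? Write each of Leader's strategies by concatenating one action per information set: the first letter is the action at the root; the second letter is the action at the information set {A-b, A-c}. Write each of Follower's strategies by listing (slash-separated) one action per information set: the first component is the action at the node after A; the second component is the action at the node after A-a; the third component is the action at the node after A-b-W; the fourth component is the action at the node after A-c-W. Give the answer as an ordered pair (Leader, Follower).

(4, 1)

Trace the play path from the root:
  Leader plays A
  Follower plays a at [A]
  Follower plays x at [A-a]
→ terminal payoff (4, 1).
(Leader's choice at the information set {A-b, A-c} is never reached on this path, so it doesn't affect the outcome.)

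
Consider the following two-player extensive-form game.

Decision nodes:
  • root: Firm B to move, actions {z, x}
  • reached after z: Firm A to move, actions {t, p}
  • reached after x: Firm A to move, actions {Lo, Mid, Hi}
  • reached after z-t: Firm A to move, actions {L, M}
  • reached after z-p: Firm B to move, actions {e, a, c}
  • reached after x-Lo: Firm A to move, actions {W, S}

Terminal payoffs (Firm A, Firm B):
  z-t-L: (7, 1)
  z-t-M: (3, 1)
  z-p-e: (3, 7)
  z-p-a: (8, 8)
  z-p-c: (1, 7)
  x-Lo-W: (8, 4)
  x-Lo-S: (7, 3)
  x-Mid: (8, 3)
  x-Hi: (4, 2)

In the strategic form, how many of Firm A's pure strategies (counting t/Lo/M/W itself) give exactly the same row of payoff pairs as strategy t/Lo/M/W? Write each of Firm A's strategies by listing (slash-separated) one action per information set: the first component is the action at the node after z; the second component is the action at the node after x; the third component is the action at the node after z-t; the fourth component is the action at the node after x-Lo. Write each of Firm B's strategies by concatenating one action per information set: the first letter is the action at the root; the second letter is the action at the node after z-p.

1

Row for t/Lo/M/W (columns ze, za, zc, xe, xa, xc): (3,1) (3,1) (3,1) (8,4) (8,4) (8,4).
Every one of Firm A's information sets is on the play path for some reply by Firm B when Firm A follows t/Lo/M/W.
Changing the action at any of them therefore changes at least one column, so only t/Lo/M/W itself gives this row.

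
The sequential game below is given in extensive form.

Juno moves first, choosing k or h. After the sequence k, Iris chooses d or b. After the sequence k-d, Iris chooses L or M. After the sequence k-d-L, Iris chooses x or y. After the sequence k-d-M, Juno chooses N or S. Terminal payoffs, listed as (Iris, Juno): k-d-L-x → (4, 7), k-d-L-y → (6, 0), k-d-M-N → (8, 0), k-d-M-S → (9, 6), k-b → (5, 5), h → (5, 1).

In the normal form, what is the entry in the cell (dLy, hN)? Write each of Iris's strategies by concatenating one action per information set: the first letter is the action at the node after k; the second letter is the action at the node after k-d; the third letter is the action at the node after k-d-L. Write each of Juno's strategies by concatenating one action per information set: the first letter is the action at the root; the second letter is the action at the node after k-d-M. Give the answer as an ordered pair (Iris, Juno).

(5, 1)

Trace the play path from the root:
  Juno plays h
→ terminal payoff (5, 1).
(Iris's choice at the node after k is never reached on this path, so it doesn't affect the outcome.)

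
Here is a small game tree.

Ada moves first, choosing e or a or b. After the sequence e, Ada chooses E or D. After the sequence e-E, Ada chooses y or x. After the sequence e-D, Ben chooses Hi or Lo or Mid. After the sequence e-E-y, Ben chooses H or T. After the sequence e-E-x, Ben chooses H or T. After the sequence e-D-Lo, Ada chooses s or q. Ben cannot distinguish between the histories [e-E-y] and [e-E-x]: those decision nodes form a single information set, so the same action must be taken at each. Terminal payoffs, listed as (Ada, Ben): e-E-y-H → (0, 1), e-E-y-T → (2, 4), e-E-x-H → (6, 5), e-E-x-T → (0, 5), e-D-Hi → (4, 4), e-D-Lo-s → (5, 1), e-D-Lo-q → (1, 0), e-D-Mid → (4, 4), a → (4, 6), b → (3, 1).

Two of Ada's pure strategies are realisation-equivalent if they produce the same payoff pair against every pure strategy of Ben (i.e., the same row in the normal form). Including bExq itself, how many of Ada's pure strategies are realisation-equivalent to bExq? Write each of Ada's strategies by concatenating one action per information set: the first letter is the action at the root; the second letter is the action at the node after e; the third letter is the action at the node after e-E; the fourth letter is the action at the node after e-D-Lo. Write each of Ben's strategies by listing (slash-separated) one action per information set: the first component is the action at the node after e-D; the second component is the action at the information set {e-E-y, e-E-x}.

8

Row for bExq (columns Hi/H, Hi/T, Lo/H, Lo/T, Mid/H, Mid/T): (3,1) (3,1) (3,1) (3,1) (3,1) (3,1).
Under bExq, Ada's choice at the node after e and at the node after e-E and at the node after e-D-Lo can never be reached regardless of what Ben does, so varying those choices leaves every outcome unchanged.
Holding the reachable choices fixed and varying the unreachable ones freely already gives 2 × 2 × 2 = 8 equivalent strategies.
No other strategy reproduces this row, so those 8 are the full class: bEys, bEyq, bExs, bExq, bDys, bDyq, bDxs, bDxq.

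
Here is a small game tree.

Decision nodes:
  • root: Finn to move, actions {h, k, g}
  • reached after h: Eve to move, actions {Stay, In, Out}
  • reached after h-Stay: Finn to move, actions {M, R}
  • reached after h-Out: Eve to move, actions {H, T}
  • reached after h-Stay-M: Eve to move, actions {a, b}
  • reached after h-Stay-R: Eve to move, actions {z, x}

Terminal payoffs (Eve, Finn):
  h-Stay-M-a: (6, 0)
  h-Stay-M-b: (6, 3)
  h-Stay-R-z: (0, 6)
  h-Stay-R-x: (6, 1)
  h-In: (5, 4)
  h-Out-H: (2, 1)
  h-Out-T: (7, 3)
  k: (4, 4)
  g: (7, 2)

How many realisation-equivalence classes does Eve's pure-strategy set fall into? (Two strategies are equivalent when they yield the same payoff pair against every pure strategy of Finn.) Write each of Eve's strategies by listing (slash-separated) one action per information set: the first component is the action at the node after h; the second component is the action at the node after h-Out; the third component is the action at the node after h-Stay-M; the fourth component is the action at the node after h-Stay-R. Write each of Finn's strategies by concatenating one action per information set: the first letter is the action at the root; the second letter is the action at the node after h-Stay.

7

Eve has 24 pure strategies: Stay/H/a/z, Stay/H/a/x, Stay/H/b/z, Stay/H/b/x, Stay/T/a/z, Stay/T/a/x, Stay/T/b/z, Stay/T/b/x, In/H/a/z, In/H/a/x, In/H/b/z, In/H/b/x, In/T/a/z, In/T/a/x, In/T/b/z, In/T/b/x, Out/H/a/z, Out/H/a/x, Out/H/b/z, Out/H/b/x, Out/T/a/z, Out/T/a/x, Out/T/b/z, Out/T/b/x. Columns: hM, hR, kM, kR, gM, gR.
{Stay/H/a/z, Stay/T/a/z} → row (6,0) (0,6) (4,4) (4,4) (7,2) (7,2)
{Stay/H/a/x, Stay/T/a/x} → row (6,0) (6,1) (4,4) (4,4) (7,2) (7,2)
{Stay/H/b/z, Stay/T/b/z} → row (6,3) (0,6) (4,4) (4,4) (7,2) (7,2)
{Stay/H/b/x, Stay/T/b/x} → row (6,3) (6,1) (4,4) (4,4) (7,2) (7,2)
{In/H/a/z, In/H/a/x, In/H/b/z, In/H/b/x, In/T/a/z, In/T/a/x, In/T/b/z, In/T/b/x} → row (5,4) (5,4) (4,4) (4,4) (7,2) (7,2)
{Out/H/a/z, Out/H/a/x, Out/H/b/z, Out/H/b/x} → row (2,1) (2,1) (4,4) (4,4) (7,2) (7,2)
{Out/T/a/z, Out/T/a/x, Out/T/b/z, Out/T/b/x} → row (7,3) (7,3) (4,4) (4,4) (7,2) (7,2)
That's 7 distinct rows out of 24 strategies.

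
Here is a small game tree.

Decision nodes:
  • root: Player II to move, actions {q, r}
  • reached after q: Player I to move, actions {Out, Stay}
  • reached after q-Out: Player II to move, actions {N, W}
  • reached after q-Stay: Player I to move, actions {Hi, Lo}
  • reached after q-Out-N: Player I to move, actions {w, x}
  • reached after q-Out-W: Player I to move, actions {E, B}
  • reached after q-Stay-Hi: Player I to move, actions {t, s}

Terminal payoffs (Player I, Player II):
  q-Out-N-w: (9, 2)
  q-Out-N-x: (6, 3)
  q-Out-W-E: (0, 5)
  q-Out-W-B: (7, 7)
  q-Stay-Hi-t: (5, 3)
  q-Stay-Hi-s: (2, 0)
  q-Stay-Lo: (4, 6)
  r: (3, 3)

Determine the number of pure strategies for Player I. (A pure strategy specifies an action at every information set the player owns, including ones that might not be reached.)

32

Player I owns the node after q with actions {Out, Stay} — two choices.
Player I owns the node after q-Stay with actions {Hi, Lo} — two choices.
Player I owns the node after q-Out-N with actions {w, x} — two choices.
Player I owns the node after q-Out-W with actions {E, B} — two choices.
Player I owns the node after q-Stay-Hi with actions {t, s} — two choices.
A pure strategy fixes one action at each information set independently, so the count is the product 2 × 2 × 2 × 2 × 2 = 32.
(For reference, Player II has 4 pure strategies, giving a 32×4 normal-form matrix.)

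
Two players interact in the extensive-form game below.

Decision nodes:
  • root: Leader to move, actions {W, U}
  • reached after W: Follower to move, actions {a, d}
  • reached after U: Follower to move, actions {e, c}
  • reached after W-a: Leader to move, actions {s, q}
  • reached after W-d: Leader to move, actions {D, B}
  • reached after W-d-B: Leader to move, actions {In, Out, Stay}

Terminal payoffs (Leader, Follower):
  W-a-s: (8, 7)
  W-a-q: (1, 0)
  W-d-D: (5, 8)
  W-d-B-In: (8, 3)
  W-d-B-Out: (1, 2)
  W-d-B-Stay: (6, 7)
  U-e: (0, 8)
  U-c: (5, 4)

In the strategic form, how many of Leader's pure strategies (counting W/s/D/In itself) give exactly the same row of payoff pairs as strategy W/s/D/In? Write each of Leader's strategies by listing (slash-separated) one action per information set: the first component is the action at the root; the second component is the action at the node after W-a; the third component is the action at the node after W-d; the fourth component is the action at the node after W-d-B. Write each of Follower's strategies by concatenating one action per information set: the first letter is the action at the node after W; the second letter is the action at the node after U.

Row for W/s/D/In (columns ae, ac, de, dc): (8,7) (8,7) (5,8) (5,8).
Under W/s/D/In, Leader's choice at the node after W-d-B can never be reached regardless of what Follower does, so varying those choices leaves every outcome unchanged.
Holding the reachable choices fixed and varying the unreachable one freely already gives 3 equivalent strategies.
No other strategy reproduces this row, so those 3 are the full class: W/s/D/In, W/s/D/Out, W/s/D/Stay.

3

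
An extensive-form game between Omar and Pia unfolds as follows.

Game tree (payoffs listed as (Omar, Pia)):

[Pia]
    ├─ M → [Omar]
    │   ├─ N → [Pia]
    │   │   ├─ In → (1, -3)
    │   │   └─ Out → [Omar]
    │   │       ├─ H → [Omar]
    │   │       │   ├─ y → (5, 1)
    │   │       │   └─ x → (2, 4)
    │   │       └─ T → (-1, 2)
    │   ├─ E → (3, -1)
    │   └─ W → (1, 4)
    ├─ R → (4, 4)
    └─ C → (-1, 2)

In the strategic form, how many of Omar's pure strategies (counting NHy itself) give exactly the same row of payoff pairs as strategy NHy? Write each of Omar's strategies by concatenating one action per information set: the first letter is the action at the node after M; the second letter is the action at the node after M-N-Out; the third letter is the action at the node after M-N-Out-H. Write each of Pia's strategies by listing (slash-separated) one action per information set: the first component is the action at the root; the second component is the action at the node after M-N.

Row for NHy (columns M/In, M/Out, R/In, R/Out, C/In, C/Out): (1,-3) (5,1) (4,4) (4,4) (-1,2) (-1,2).
Every one of Omar's information sets is on the play path for some reply by Pia when Omar follows NHy.
Changing the action at any of them therefore changes at least one column, so only NHy itself gives this row.

1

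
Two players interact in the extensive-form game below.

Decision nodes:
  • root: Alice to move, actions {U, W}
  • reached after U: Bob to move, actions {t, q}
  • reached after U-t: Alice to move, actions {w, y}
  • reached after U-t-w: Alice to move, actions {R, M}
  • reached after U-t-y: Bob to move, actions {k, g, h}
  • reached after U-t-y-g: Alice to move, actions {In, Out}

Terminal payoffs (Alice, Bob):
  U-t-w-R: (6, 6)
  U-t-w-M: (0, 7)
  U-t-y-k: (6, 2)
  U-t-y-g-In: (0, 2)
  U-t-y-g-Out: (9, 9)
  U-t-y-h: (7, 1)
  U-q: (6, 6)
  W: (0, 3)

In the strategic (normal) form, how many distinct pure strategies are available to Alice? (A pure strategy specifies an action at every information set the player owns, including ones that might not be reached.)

16

Alice owns the root with actions {U, W} — two choices.
Alice owns the node after U-t with actions {w, y} — two choices.
Alice owns the node after U-t-w with actions {R, M} — two choices.
Alice owns the node after U-t-y-g with actions {In, Out} — two choices.
A pure strategy fixes one action at each information set independently, so the count is the product 2 × 2 × 2 × 2 = 16.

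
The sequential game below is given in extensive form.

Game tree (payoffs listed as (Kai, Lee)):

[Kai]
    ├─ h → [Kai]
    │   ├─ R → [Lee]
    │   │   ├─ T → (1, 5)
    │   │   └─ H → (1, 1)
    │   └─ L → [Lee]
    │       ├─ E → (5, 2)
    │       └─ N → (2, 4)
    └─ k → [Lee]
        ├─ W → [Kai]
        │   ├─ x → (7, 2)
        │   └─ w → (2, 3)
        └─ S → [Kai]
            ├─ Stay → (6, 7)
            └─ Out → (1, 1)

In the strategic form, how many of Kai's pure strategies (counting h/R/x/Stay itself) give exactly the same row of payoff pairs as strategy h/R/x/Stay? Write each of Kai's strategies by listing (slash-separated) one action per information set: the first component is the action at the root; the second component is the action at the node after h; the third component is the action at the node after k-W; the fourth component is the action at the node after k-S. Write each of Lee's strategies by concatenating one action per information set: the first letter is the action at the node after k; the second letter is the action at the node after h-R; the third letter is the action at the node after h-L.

4

Row for h/R/x/Stay (columns WTE, WTN, WHE, WHN, STE, STN, SHE, SHN): (1,5) (1,5) (1,1) (1,1) (1,5) (1,5) (1,1) (1,1).
Under h/R/x/Stay, Kai's choice at the node after k-W and at the node after k-S can never be reached regardless of what Lee does, so varying those choices leaves every outcome unchanged.
Holding the reachable choices fixed and varying the unreachable ones freely already gives 2 × 2 = 4 equivalent strategies.
No other strategy reproduces this row, so those 4 are the full class: h/R/x/Stay, h/R/x/Out, h/R/w/Stay, h/R/w/Out.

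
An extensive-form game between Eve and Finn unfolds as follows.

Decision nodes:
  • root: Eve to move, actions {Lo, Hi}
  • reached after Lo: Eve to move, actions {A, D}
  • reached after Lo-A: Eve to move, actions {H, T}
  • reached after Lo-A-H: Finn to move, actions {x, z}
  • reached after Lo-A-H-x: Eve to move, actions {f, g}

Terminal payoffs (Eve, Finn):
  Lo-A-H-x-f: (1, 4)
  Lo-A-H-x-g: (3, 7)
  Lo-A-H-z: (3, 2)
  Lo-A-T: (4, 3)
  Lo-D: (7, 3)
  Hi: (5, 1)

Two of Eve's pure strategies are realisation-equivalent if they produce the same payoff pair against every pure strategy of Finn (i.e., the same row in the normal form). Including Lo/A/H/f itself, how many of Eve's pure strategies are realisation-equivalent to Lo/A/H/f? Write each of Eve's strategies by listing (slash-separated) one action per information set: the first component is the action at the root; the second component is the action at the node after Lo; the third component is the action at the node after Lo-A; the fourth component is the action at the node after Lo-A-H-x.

Row for Lo/A/H/f (columns x, z): (1,4) (3,2).
Every one of Eve's information sets is on the play path for some reply by Finn when Eve follows Lo/A/H/f.
Changing the action at any of them therefore changes at least one column, so only Lo/A/H/f itself gives this row.

1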